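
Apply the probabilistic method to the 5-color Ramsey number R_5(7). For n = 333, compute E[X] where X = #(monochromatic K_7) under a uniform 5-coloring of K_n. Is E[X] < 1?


E[X] = C(333, 7) · 5^{1 − 21} = 84549532139028 · 5^{−20} = 84549532139028/95367431640625.
As a reduced fraction: E[X] = 84549532139028/95367431640625 ≈ 0.8865661.
Is E[X] < 1? YES.
Since E[X] < 1, there exists a 5-coloring of K_{333} with no monochromatic K_7; hence R_5(7) > 333.

E[X] = 84549532139028/95367431640625 ≈ 0.8865661; E[X] < 1, so R_5(7) > 333.


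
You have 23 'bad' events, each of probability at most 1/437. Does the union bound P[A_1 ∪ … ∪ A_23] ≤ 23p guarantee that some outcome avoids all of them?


Union bound: P[∪_{i=1}^{23} A_i] ≤ Σ_i P[A_i] ≤ 23·p = 23·(1/437) = 1/19.
Numerically: 1/19 ≈ 0.0526316.
Is 1/19 < 1? YES.
Since P[∪ A_i] ≤ 1/19 < 1, the complement has P[∩ A_i^c] ≥ 1 − 1/19 = 18/19 > 0, so some outcome avoids every A_i.

23·p = 1/19 ≈ 0.0526316; existence CERTIFIED by the union bound.


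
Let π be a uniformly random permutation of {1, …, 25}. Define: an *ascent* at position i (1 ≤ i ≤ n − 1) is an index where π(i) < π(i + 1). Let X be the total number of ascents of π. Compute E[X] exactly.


Write X = Σ X_I over i = 1, …, 24, with X_I the indicator of one ascent.
There are 24 indicators.
For each fixed i, the pair (π(i), π(i+1)) is a uniformly random ordered pair of distinct values from {1, …, 25}; by symmetry P[π(i) < π(i+1)] = 1/2.
By linearity: E[X] = 24 · (1/2) = (25 − 1) · (1/2) = 12 ≈ 12.000000.

E[X] = 12 = 12.000000.


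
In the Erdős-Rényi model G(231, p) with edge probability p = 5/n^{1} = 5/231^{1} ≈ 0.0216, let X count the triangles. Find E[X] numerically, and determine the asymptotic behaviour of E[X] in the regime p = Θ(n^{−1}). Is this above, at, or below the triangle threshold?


Number of potential triangles: C(231, 3) = 2027795.
Each occurs with probability p³ ≈ (0.0216)³ ≈ 1.01408e-05.
By linearity: E[X] = C(231, 3)·p³ ≈ 2027795 · 1.01408e-05 ≈ 20.564.
Here α = 1, so p = 5/n is exactly at the triangle threshold p ~ 1/n. Asymptotically E[X] → c³/6 = 5³/6 = 125/6 ≈ 20.833, a bounded constant. In this regime the triangle count is asymptotically Poisson(c³/6).

E[X] ≈ 20.564; in regime p = Θ(1/n^{1}) E[X] stays bounded (at the triangle threshold p ~ 1/n).


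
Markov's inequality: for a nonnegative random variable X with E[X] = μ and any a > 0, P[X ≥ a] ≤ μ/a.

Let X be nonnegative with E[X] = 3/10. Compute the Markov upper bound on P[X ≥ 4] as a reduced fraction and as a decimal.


μ = E[X] = 3/10, a = 4.
Markov: P[X ≥ 4] ≤ μ/a = (3/10)/4 = 3/40.
Numerically: ≈ 0.0750.
(Since a = 4 > μ = 0.3000, the bound 3/40 is < 1 and informative.)

P[X ≥ 4] ≤ 3/40 ≈ 0.0750.


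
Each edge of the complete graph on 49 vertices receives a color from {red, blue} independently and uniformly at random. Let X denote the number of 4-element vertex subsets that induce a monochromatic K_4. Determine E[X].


Let X = Σ_S X_S over the C(49, 4) = 211876 subsets S of size 4, where X_S = 1 if the K_4 on S is monochromatic.
For a fixed S, the K_4 on S has C(4, 2) = 6 edges. P[all 6 edges red] = (1/2)^6, and likewise for blue, so P[monochromatic] = 2·(1/2)^6 = 2^{1 − 6} = 1/32.
By linearity of expectation: E[X] = C(49, 4) · 2^{1 − 6} = 211876 · 1/32 = 52969/8.
Numerically: E[X] ≈ 6621.12500.

E[X] = C(49,4)·2^(1−C(4,2)) = 52969/8 ≈ 6621.12500.


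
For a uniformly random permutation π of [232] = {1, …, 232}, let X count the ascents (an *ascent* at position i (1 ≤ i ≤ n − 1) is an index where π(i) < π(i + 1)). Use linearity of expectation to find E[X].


Write X = Σ X_I over i = 1, …, 231, with X_I the indicator of one ascent.
There are 231 indicators.
For each fixed i, the pair (π(i), π(i+1)) is a uniformly random ordered pair of distinct values from {1, …, 232}; by symmetry P[π(i) < π(i+1)] = 1/2.
By linearity: E[X] = 231 · (1/2) = (232 − 1) · (1/2) = 231/2 ≈ 115.5000.

E[X] = 231/2 = 115.5000.


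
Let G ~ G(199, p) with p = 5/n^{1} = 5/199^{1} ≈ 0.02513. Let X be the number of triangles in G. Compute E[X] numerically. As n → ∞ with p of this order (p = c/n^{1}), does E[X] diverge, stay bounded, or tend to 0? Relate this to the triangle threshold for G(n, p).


Number of potential triangles: C(199, 3) = 1293699.
Each occurs with probability p³ ≈ (0.02513)³ ≈ 1.586174e-05.
By linearity: E[X] = C(199, 3)·p³ ≈ 1293699 · 1.586174e-05 ≈ 20.5203.
Here α = 1, so p = 5/n is exactly at the triangle threshold p ~ 1/n. Asymptotically E[X] → c³/6 = 5³/6 = 125/6 ≈ 20.8333, a bounded constant. In this regime the triangle count is asymptotically Poisson(c³/6).

E[X] ≈ 20.5203; in regime p = Θ(1/n^{1}) E[X] stays bounded (at the triangle threshold p ~ 1/n).


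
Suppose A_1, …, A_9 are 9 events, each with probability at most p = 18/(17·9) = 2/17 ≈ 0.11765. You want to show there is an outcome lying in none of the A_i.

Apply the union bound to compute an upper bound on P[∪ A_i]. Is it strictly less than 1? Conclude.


Union bound: P[∪_{i=1}^{9} A_i] ≤ Σ_i P[A_i] ≤ 9·p = 9·(2/17) = 18/17.
Numerically: 18/17 ≈ 1.05882.
Is 18/17 < 1? NO.
Since the bound 18/17 is ≥ 1, the union bound is uninformative here; it does NOT by itself certify existence.

9·p = 18/17 ≈ 1.05882; existence NOT certified by the union bound.


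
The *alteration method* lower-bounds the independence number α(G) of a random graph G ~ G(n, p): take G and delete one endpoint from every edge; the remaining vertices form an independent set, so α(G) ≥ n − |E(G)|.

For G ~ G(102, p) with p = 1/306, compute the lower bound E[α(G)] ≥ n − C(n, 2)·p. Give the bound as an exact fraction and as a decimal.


E[|E(G)|] = C(102, 2)·p = 5151 · (1/306) = 101/6.
E[α(G)] ≥ n − E[|E(G)|] = 102 − 101/6 = 511/6.
Numerically: ≈ 85.16667.
(This is only a lower bound; the true E[α(G)] may be larger.)

E[α(G)] ≥ 511/6 ≈ 85.16667.


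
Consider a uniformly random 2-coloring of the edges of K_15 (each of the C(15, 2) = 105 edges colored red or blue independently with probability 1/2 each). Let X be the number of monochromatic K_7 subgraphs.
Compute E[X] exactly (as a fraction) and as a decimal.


Let X = Σ_S X_S over the C(15, 7) = 6435 subsets S of size 7, where X_S = 1 if the K_7 on S is monochromatic.
For a fixed S, the K_7 on S has C(7, 2) = 21 edges. P[all 21 edges red] = (1/2)^21, and likewise for blue, so P[monochromatic] = 2·(1/2)^21 = 2^{1 − 21} = 1/1048576.
By linearity: E[X] = C(15, 7) · 2^{1 − 21} = 6435 · 1/1048576 = 6435/1048576.
Numerically: E[X] ≈ 0.006.

E[X] = C(15,7)·2^(1−C(7,2)) = 6435/1048576 ≈ 0.006.


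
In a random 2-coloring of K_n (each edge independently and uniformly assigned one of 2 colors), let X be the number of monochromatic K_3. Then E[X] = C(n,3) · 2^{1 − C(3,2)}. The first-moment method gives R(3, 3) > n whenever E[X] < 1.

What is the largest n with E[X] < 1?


We need C(n, 3) · 2^{1 − 3} < 1, i.e. C(n, 3) < 2^{3 − 1} = 4.
Check values of n near the boundary:
  n = 3: C(3, 3) = 1; 1 < 4? YES
  n = 4: C(4, 3) = 4; 4 < 4? NO
  n = 5: C(5, 3) = 10; 10 < 4? NO
The largest n with C(n, 3) < 4 is n = 3 (where E[X] = 1/4 ≈ 0.250000). Hence R(3, 3) > 3, i.e. R(3, 3) ≥ 4.

Largest n = 3; hence R(3, 3) > 3.


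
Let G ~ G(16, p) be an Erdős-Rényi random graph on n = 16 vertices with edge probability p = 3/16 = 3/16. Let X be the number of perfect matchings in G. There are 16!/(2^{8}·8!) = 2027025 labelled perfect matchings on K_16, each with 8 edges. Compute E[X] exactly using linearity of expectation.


K_16 has 16!/(2^{8}·8!) = 2027025 labelled perfect matchings.
For each such perfect matching H, let X_H = 1 if all 8 edges of H are present in G. Then P[X_H = 1] = p^{8} = (3/16)^{8} = 6561/4294967296.
By linearity: E[X] = Σ_H E[X_H] = 2027025 · p^{8} = 2027025 · 6561/4294967296 = 13299311025/4294967296.
Numerically: E[X] ≈ 3.09649.

E[X] = 2027025 · (3/16)^{8} = 13299311025/4294967296 ≈ 3.09649.


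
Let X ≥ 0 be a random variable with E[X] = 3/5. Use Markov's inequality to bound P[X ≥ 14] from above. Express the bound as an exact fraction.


μ = E[X] = 3/5, a = 14.
Markov: P[X ≥ 14] ≤ μ/a = (3/5)/14 = 3/70.
Numerically: ≈ 0.042857.
(Since a = 14 > μ = 0.600000, the bound 3/70 is < 1 and informative.)

P[X ≥ 14] ≤ 3/70 ≈ 0.042857.


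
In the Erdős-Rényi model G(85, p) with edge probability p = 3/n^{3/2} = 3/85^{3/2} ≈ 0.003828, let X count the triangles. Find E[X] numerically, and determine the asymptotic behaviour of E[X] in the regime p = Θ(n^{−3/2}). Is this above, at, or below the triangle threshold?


Number of potential triangles: C(85, 3) = 98770.
Each occurs with probability p³ ≈ (0.003828)³ ≈ 5.610203e-08.
By linearity: E[X] = C(85, 3)·p³ ≈ 98770 · 5.610203e-08 ≈ 0.0055.
Since α = 3/2 > 1, p = c/n^{3/2} = o(1/n) is below the triangle threshold p ~ 1/n. Asymptotically E[X] ~ (c³/6)·n^{3(1−α)} = (3³/6)·n^{-1.5} → 0, so by Markov's inequality G has no triangles w.h.p.

E[X] ≈ 0.0055; in regime p = Θ(1/n^{3/2}) E[X] tends to 0 (below the triangle threshold p ~ 1/n).


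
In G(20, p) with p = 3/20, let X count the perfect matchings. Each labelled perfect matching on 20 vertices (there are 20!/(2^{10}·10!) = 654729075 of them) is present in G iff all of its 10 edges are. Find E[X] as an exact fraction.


K_20 has 20!/(2^{10}·10!) = 654729075 labelled perfect matchings.
For each such perfect matching H, let X_H = 1 if all 10 edges of H are present in G. Then P[X_H = 1] = p^{10} = (3/20)^{10} = 59049/10240000000000.
By linearity: E[X] = Σ_H E[X_H] = 654729075 · p^{10} = 654729075 · 59049/10240000000000 = 1546443885987/409600000000.
Numerically: E[X] ≈ 3.775.

E[X] = 654729075 · (3/20)^{10} = 1546443885987/409600000000 ≈ 3.775.


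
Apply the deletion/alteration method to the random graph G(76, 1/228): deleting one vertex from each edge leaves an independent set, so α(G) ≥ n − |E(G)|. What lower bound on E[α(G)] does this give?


E[|E(G)|] = C(76, 2)·p = 2850 · (1/228) = 25/2.
E[α(G)] ≥ n − E[|E(G)|] = 76 − 25/2 = 127/2.
Numerically: ≈ 63.5000.
(This is only a lower bound; the true E[α(G)] may be larger.)

E[α(G)] ≥ 127/2 ≈ 63.5000.


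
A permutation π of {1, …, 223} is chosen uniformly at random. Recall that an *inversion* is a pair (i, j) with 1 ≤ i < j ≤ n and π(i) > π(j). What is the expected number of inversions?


Write X = Σ X_I over the C(223, 2) = 24753 pairs i < j, with X_I the indicator of one inversion.
There are 24753 indicators.
For each fixed pair i < j, the values π(i) and π(j) are two distinct elements of {1, …, 223} in uniformly random order; by symmetry P[π(i) > π(j)] = 1/2.
By linearity: E[X] = 24753 · (1/2) = C(223, 2) · (1/2) = 24753/2 = 24753/2 ≈ 12376.500.

E[X] = 24753/2 = 12376.500.


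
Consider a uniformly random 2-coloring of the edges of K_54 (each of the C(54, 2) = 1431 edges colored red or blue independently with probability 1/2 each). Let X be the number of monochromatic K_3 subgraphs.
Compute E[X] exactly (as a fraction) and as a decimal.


Let X = Σ_S X_S over the C(54, 3) = 24804 subsets S of size 3, where X_S = 1 if the K_3 on S is monochromatic.
For a fixed S, the K_3 on S has C(3, 2) = 3 edges. P[all 3 edges red] = (1/2)^3, and likewise for blue, so P[monochromatic] = 2·(1/2)^3 = 2^{1 − 3} = 1/4.
By linearity: E[X] = C(54, 3) · 2^{1 − 3} = 24804 · 1/4 = 6201.
Numerically: E[X] ≈ 6201.00000.

E[X] = C(54,3)·2^(1−C(3,2)) = 6201 ≈ 6201.00000.


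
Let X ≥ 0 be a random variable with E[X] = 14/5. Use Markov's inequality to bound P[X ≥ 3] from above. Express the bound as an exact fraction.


μ = E[X] = 14/5, a = 3.
Markov: P[X ≥ 3] ≤ μ/a = (14/5)/3 = 14/15.
Numerically: ≈ 0.9333.
(Since a = 3 > μ = 2.8000, the bound 14/15 is < 1 and informative.)

P[X ≥ 3] ≤ 14/15 ≈ 0.9333.


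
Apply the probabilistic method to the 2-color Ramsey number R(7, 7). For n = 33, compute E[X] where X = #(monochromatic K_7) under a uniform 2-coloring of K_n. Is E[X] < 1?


E[X] = C(33, 7) · 2^{1 − 21} = 4272048 · 2^{−20} = 4272048/1048576.
As a reduced fraction: E[X] = 267003/65536 ≈ 4.0741425.
Is E[X] < 1? NO.
Since E[X] ≥ 1, the first-moment bound is inconclusive at n = 33; it does NOT by itself certify R(7, 7) > 33.

E[X] = 267003/65536 ≈ 4.0741425; E[X] ≥ 1; first-moment method inconclusive here.


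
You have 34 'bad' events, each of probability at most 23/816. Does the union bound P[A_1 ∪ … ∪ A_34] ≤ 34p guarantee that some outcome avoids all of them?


Union bound: P[∪_{i=1}^{34} A_i] ≤ Σ_i P[A_i] ≤ 34·p = 34·(23/816) = 23/24.
Numerically: 23/24 ≈ 0.9583.
Is 23/24 < 1? YES.
Since P[∪ A_i] ≤ 23/24 < 1, the complement has P[∩ A_i^c] ≥ 1 − 23/24 = 1/24 > 0, so some outcome avoids every A_i.

34·p = 23/24 ≈ 0.9583; existence CERTIFIED by the union bound.


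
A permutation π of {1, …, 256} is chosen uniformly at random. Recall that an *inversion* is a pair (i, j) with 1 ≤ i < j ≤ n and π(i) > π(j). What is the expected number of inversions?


Write X = Σ X_I over the C(256, 2) = 32640 pairs i < j, with X_I the indicator of one inversion.
There are 32640 indicators.
For each fixed pair i < j, the values π(i) and π(j) are two distinct elements of {1, …, 256} in uniformly random order; by symmetry P[π(i) > π(j)] = 1/2.
By linearity: E[X] = 32640 · (1/2) = C(256, 2) · (1/2) = 32640/2 = 16320 ≈ 16320.0000.

E[X] = 16320 = 16320.0000.


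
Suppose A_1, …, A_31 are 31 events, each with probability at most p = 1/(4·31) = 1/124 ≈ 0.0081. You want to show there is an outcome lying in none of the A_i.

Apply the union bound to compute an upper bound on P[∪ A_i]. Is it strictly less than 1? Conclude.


Union bound: P[∪_{i=1}^{31} A_i] ≤ Σ_i P[A_i] ≤ 31·p = 31·(1/124) = 1/4.
Numerically: 1/4 ≈ 0.2500.
Is 1/4 < 1? YES.
Since P[∪ A_i] ≤ 1/4 < 1, the complement has P[∩ A_i^c] ≥ 1 − 1/4 = 3/4 > 0, so some outcome avoids every A_i.

31·p = 1/4 ≈ 0.2500; existence CERTIFIED by the union bound.


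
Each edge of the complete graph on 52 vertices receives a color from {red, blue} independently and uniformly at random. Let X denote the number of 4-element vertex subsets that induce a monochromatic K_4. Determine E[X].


Let X = Σ_S X_S over the C(52, 4) = 270725 subsets S of size 4, where X_S = 1 if the K_4 on S is monochromatic.
For a fixed S, the K_4 on S has C(4, 2) = 6 edges. P[all 6 edges red] = (1/2)^6, and likewise for blue, so P[monochromatic] = 2·(1/2)^6 = 2^{1 − 6} = 1/32.
By linearity of expectation: E[X] = C(52, 4) · 2^{1 − 6} = 270725 · 1/32 = 270725/32.
Numerically: E[X] ≈ 8460.156250.

E[X] = C(52,4)·2^(1−C(4,2)) = 270725/32 ≈ 8460.156250.


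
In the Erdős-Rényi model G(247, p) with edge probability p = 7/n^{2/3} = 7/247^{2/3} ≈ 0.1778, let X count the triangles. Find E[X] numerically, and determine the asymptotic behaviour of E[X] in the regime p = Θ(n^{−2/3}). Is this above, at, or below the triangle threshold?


Number of potential triangles: C(247, 3) = 2481115.
Each occurs with probability p³ ≈ (0.1778)³ ≈ 5.622121e-03.
By linearity: E[X] = C(247, 3)·p³ ≈ 2481115 · 5.622121e-03 ≈ 13949.1296.
Since α = 2/3 < 1, p = c/n^{2/3} ≫ 1/n is above the triangle threshold p ~ 1/n. Asymptotically E[X] ~ (c³/6)·n^{3(1−α)} = (7³/6)·n^{1} → ∞; triangles are abundant w.h.p.

E[X] ≈ 13949.1296; in regime p = Θ(1/n^{2/3}) E[X] diverges (above the triangle threshold p ~ 1/n).


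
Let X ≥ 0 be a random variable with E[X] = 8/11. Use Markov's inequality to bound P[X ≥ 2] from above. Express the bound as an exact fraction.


μ = E[X] = 8/11, a = 2.
Markov: P[X ≥ 2] ≤ μ/a = (8/11)/2 = 4/11.
Numerically: ≈ 0.364.
(Since a = 2 > μ = 0.727, the bound 4/11 is < 1 and informative.)

P[X ≥ 2] ≤ 4/11 ≈ 0.364.


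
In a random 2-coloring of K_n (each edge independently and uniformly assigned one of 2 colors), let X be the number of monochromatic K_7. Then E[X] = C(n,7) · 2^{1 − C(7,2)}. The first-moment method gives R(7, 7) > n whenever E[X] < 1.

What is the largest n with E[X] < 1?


We need C(n, 7) · 2^{1 − 21} < 1, i.e. C(n, 7) < 2^{21 − 1} = 1048576.
Check values of n near the boundary:
  n = 24: C(24, 7) = 346104; 346104 < 1048576? YES
  n = 25: C(25, 7) = 480700; 480700 < 1048576? YES
  n = 26: C(26, 7) = 657800; 657800 < 1048576? YES
  n = 27: C(27, 7) = 888030; 888030 < 1048576? YES
  n = 28: C(28, 7) = 1184040; 1184040 < 1048576? NO
  n = 29: C(29, 7) = 1560780; 1560780 < 1048576? NO
The largest n with C(n, 7) < 1048576 is n = 27 (where E[X] = 444015/524288 ≈ 0.847). Hence R(7, 7) > 27, i.e. R(7, 7) ≥ 28.

Largest n = 27; hence R(7, 7) > 27.


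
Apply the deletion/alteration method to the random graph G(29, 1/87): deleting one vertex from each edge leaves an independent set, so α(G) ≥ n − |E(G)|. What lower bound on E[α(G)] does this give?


E[|E(G)|] = C(29, 2)·p = 406 · (1/87) = 14/3.
E[α(G)] ≥ n − E[|E(G)|] = 29 − 14/3 = 73/3.
Numerically: ≈ 24.333333.
(This is only a lower bound; the true E[α(G)] may be larger.)

E[α(G)] ≥ 73/3 ≈ 24.333333.


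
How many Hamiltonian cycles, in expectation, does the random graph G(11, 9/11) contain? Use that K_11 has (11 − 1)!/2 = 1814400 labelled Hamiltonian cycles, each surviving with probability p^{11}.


K_11 has (11 − 1)!/2 = 1814400 labelled Hamiltonian cycles.
For each such Hamiltonian cycle H, let X_H = 1 if all 11 edges of H are present in G. Then P[X_H = 1] = p^{11} = (9/11)^{11} = 31381059609/285311670611.
Summing the indicators: E[X] = Σ_H E[X_H] = 1814400 · p^{11} = 1814400 · 31381059609/285311670611 = 56937794554569600/285311670611.
Numerically: E[X] ≈ 1.9956e+05.

E[X] = 1814400 · (9/11)^{11} = 56937794554569600/285311670611 ≈ 1.9956e+05.


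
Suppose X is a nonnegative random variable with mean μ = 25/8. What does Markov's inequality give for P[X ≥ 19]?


μ = E[X] = 25/8, a = 19.
Markov: P[X ≥ 19] ≤ μ/a = (25/8)/19 = 25/152.
Numerically: ≈ 0.1645.
(Since a = 19 > μ = 3.1250, the bound 25/152 is < 1 and informative.)

P[X ≥ 19] ≤ 25/152 ≈ 0.1645.


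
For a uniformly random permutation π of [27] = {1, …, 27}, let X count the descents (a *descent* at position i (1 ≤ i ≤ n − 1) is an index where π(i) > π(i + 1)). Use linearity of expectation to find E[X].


Write X = Σ X_I over i = 1, …, 26, with X_I the indicator of one descent.
There are 26 indicators.
For each fixed i, the pair (π(i), π(i+1)) is a uniformly random ordered pair of distinct values from {1, …, 27}; by symmetry P[π(i) > π(i+1)] = 1/2.
By linearity: E[X] = 26 · (1/2) = (27 − 1) · (1/2) = 13 ≈ 13.00000.

E[X] = 13 = 13.00000.


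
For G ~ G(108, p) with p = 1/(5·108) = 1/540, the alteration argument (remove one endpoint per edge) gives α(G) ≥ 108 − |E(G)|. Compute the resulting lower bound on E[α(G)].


E[|E(G)|] = C(108, 2)·p = 5778 · (1/540) = 107/10.
E[α(G)] ≥ n − E[|E(G)|] = 108 − 107/10 = 973/10.
Numerically: ≈ 97.300.
(This is only a lower bound; the true E[α(G)] may be larger.)

E[α(G)] ≥ 973/10 ≈ 97.300.


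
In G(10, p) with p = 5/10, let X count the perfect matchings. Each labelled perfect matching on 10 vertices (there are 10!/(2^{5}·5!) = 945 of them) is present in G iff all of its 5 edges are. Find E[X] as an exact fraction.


K_10 has 10!/(2^{5}·5!) = 945 labelled perfect matchings.
For each such perfect matching H, let X_H = 1 if all 5 edges of H are present in G. Then P[X_H = 1] = p^{5} = (1/2)^{5} = 1/32.
By linearity of expectation: E[X] = Σ_H E[X_H] = 945 · p^{5} = 945 · 1/32 = 945/32.
Numerically: E[X] ≈ 29.531.

E[X] = 945 · (1/2)^{5} = 945/32 ≈ 29.531.


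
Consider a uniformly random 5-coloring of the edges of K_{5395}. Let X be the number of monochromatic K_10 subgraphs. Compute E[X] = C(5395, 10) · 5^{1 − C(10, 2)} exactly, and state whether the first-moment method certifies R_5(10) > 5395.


E[X] = C(5395, 10) · 5^{1 − 45} = 5708563736675616143322765475706 · 5^{−44} = 5708563736675616143322765475706/5684341886080801486968994140625.
As a reduced fraction: E[X] = 5708563736675616143322765475706/5684341886080801486968994140625 ≈ 1.004261.
Is E[X] < 1? NO.
Since E[X] ≥ 1, the first-moment bound is inconclusive at n = 5395; it does NOT by itself certify R_5(10) > 5395.

E[X] = 5708563736675616143322765475706/5684341886080801486968994140625 ≈ 1.004261; E[X] ≥ 1; first-moment method inconclusive here.


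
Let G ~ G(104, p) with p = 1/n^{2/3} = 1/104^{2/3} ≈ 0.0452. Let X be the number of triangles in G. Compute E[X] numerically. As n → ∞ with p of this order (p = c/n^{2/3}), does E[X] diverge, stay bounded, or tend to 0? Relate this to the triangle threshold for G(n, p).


Number of potential triangles: C(104, 3) = 182104.
Each occurs with probability p³ ≈ (0.0452)³ ≈ 9.24556e-05.
By linearity: E[X] = C(104, 3)·p³ ≈ 182104 · 9.24556e-05 ≈ 16.837.
Since α = 2/3 < 1, p = c/n^{2/3} ≫ 1/n is above the triangle threshold p ~ 1/n. Asymptotically E[X] ~ (c³/6)·n^{3(1−α)} = (1³/6)·n^{1} → ∞; triangles are abundant w.h.p.

E[X] ≈ 16.837; in regime p = Θ(1/n^{2/3}) E[X] diverges (above the triangle threshold p ~ 1/n).


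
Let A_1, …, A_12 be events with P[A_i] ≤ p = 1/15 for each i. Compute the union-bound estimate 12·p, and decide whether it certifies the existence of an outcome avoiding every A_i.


Union bound: P[∪_{i=1}^{12} A_i] ≤ Σ_i P[A_i] ≤ 12·p = 12·(1/15) = 4/5.
Numerically: 4/5 ≈ 0.8000000.
Is 4/5 < 1? YES.
Since P[∪ A_i] ≤ 4/5 < 1, the complement has P[∩ A_i^c] ≥ 1 − 4/5 = 1/5 > 0, so some outcome avoids every A_i.

12·p = 4/5 ≈ 0.8000000; existence CERTIFIED by the union bound.


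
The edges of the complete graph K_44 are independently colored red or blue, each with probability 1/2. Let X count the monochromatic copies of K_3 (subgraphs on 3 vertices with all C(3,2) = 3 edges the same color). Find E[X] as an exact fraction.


Let X = Σ_S X_S over the C(44, 3) = 13244 subsets S of size 3, where X_S = 1 if the K_3 on S is monochromatic.
For a fixed S, the K_3 on S has C(3, 2) = 3 edges. P[all 3 edges red] = (1/2)^3, and likewise for blue, so P[monochromatic] = 2·(1/2)^3 = 2^{1 − 3} = 1/4.
By linearity of expectation: E[X] = C(44, 3) · 2^{1 − 3} = 13244 · 1/4 = 3311.
Numerically: E[X] ≈ 3311.000.

E[X] = C(44,3)·2^(1−C(3,2)) = 3311 ≈ 3311.000.


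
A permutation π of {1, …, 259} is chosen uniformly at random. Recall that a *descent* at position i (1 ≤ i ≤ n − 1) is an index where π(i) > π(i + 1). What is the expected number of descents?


Write X = Σ X_I over i = 1, …, 258, with X_I the indicator of one descent.
There are 258 indicators.
For each fixed i, the pair (π(i), π(i+1)) is a uniformly random ordered pair of distinct values from {1, …, 259}; by symmetry P[π(i) > π(i+1)] = 1/2.
By linearity: E[X] = 258 · (1/2) = (259 − 1) · (1/2) = 129 ≈ 129.000000.

E[X] = 129 = 129.000000.


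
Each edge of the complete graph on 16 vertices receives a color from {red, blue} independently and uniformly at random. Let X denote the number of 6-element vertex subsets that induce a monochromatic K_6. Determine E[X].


Let X = Σ_S X_S over the C(16, 6) = 8008 subsets S of size 6, where X_S = 1 if the K_6 on S is monochromatic.
For a fixed S, the K_6 on S has C(6, 2) = 15 edges. P[all 15 edges red] = (1/2)^15, and likewise for blue, so P[monochromatic] = 2·(1/2)^15 = 2^{1 − 15} = 1/16384.
By linearity of expectation: E[X] = C(16, 6) · 2^{1 − 15} = 8008 · 1/16384 = 1001/2048.
Numerically: E[X] ≈ 0.488770.

E[X] = C(16,6)·2^(1−C(6,2)) = 1001/2048 ≈ 0.488770.


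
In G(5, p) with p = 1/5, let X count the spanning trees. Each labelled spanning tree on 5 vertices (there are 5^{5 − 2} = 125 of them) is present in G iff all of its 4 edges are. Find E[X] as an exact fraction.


K_5 has 5^{5 − 2} = 125 labelled spanning trees.
For each such spanning tree H, let X_H = 1 if all 4 edges of H are present in G. Then P[X_H = 1] = p^{4} = (1/5)^{4} = 1/625.
By linearity of expectation: E[X] = Σ_H E[X_H] = 125 · p^{4} = 125 · 1/625 = 1/5.
Numerically: E[X] ≈ 0.2.

E[X] = 125 · (1/5)^{4} = 1/5 ≈ 0.2.


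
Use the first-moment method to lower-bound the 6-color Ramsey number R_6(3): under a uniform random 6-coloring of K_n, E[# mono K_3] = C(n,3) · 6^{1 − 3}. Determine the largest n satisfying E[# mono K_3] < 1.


We need C(n, 3) · 6^{1 − 3} < 1, i.e. C(n, 3) < 6^{3 − 1} = 36.
Check values of n near the boundary:
  n = 3: C(3, 3) = 1; 1 < 36? YES
  n = 4: C(4, 3) = 4; 4 < 36? YES
  n = 5: C(5, 3) = 10; 10 < 36? YES
  n = 6: C(6, 3) = 20; 20 < 36? YES
  n = 7: C(7, 3) = 35; 35 < 36? YES
  n = 8: C(8, 3) = 56; 56 < 36? NO
  n = 9: C(9, 3) = 84; 84 < 36? NO
  n = 10: C(10, 3) = 120; 120 < 36? NO
The largest n with C(n, 3) < 36 is n = 7 (where E[X] = 35/36 ≈ 0.972222). Hence R_6(3) > 7, i.e. R_6(3) ≥ 8.

Largest n = 7; hence R_6(3) > 7.


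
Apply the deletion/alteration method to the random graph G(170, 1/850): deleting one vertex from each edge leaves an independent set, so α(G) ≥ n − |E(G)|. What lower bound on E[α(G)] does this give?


E[|E(G)|] = C(170, 2)·p = 14365 · (1/850) = 169/10.
E[α(G)] ≥ n − E[|E(G)|] = 170 − 169/10 = 1531/10.
Numerically: ≈ 153.10000.
(This is only a lower bound; the true E[α(G)] may be larger.)

E[α(G)] ≥ 1531/10 ≈ 153.10000.


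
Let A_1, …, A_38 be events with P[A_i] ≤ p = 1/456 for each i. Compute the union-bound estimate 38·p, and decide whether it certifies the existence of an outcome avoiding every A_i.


Union bound: P[∪_{i=1}^{38} A_i] ≤ Σ_i P[A_i] ≤ 38·p = 38·(1/456) = 1/12.
Numerically: 1/12 ≈ 0.083.
Is 1/12 < 1? YES.
Since P[∪ A_i] ≤ 1/12 < 1, the complement has P[∩ A_i^c] ≥ 1 − 1/12 = 11/12 > 0, so some outcome avoids every A_i.

38·p = 1/12 ≈ 0.083; existence CERTIFIED by the union bound.


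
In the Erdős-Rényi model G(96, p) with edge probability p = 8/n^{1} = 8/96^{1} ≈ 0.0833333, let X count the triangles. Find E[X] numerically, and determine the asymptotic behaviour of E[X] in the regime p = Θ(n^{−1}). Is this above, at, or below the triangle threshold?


Number of potential triangles: C(96, 3) = 142880.
Each occurs with probability p³ ≈ (0.0833333)³ ≈ 5.78703704e-04.
By linearity: E[X] = C(96, 3)·p³ ≈ 142880 · 5.78703704e-04 ≈ 82.685185.
Here α = 1, so p = 8/n is exactly at the triangle threshold p ~ 1/n. Asymptotically E[X] → c³/6 = 8³/6 = 256/3 ≈ 85.333333, a bounded constant. In this regime the triangle count is asymptotically Poisson(c³/6).

E[X] ≈ 82.685185; in regime p = Θ(1/n^{1}) E[X] stays bounded (at the triangle threshold p ~ 1/n).


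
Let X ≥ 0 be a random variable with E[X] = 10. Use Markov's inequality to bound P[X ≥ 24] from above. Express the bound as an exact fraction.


μ = E[X] = 10, a = 24.
Markov: P[X ≥ 24] ≤ μ/a = (10)/24 = 5/12.
Numerically: ≈ 0.4167.
(Since a = 24 > μ = 10.0000, the bound 5/12 is < 1 and informative.)

P[X ≥ 24] ≤ 5/12 ≈ 0.4167.


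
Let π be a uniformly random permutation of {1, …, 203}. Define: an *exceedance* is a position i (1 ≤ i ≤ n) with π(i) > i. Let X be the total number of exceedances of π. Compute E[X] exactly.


Write X = Σ_{i=1}^{203} X_i, where X_i = 1_{π(i) > i}.
For each fixed i, π(i) is uniform over {1, …, 203} (marginal of a uniform permutation), so P[π(i) > i] = (n − i)/n. Summing: Σ_{i=1}^{203} (n − i)/n = (0 + 1 + … + 202)/203 = 203(203 − 1)/(2·203) = (203 − 1)/2.
Hence E[X] = Σ_{i=1}^{203} (203 − i)/203 = 101 ≈ 101.0000.

E[X] = 101 = 101.0000.


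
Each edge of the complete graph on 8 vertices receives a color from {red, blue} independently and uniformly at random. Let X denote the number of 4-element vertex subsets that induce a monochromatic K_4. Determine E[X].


Let X = Σ_S X_S over the C(8, 4) = 70 subsets S of size 4, where X_S = 1 if the K_4 on S is monochromatic.
For a fixed S, the K_4 on S has C(4, 2) = 6 edges. P[all 6 edges red] = (1/2)^6, and likewise for blue, so P[monochromatic] = 2·(1/2)^6 = 2^{1 − 6} = 1/32.
By linearity of expectation: E[X] = C(8, 4) · 2^{1 − 6} = 70 · 1/32 = 35/16.
Numerically: E[X] ≈ 2.18750.

E[X] = C(8,4)·2^(1−C(4,2)) = 35/16 ≈ 2.18750.


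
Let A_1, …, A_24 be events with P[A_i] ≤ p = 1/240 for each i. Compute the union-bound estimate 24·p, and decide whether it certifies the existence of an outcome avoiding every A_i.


Union bound: P[∪_{i=1}^{24} A_i] ≤ Σ_i P[A_i] ≤ 24·p = 24·(1/240) = 1/10.
Numerically: 1/10 ≈ 0.10000.
Is 1/10 < 1? YES.
Since P[∪ A_i] ≤ 1/10 < 1, the complement has P[∩ A_i^c] ≥ 1 − 1/10 = 9/10 > 0, so some outcome avoids every A_i.

24·p = 1/10 ≈ 0.10000; existence CERTIFIED by the union bound.


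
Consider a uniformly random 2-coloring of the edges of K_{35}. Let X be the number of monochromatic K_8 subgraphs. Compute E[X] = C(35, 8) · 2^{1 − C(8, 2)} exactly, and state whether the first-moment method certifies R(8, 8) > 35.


E[X] = C(35, 8) · 2^{1 − 28} = 23535820 · 2^{−27} = 23535820/134217728.
As a reduced fraction: E[X] = 5883955/33554432 ≈ 0.17536.
Is E[X] < 1? YES.
Since E[X] < 1, there exists a 2-coloring of K_{35} with no monochromatic K_8; hence R(8, 8) > 35.

E[X] = 5883955/33554432 ≈ 0.17536; E[X] < 1, so R(8, 8) > 35.


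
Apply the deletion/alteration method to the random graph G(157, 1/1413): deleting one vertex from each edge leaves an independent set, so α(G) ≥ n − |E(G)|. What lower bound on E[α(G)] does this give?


E[|E(G)|] = C(157, 2)·p = 12246 · (1/1413) = 26/3.
E[α(G)] ≥ n − E[|E(G)|] = 157 − 26/3 = 445/3.
Numerically: ≈ 148.33333.
(This is only a lower bound; the true E[α(G)] may be larger.)

E[α(G)] ≥ 445/3 ≈ 148.33333.


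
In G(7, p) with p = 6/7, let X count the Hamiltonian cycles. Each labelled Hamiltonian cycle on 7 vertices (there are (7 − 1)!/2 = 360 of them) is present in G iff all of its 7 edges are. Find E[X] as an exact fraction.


K_7 has (7 − 1)!/2 = 360 labelled Hamiltonian cycles.
For each such Hamiltonian cycle H, let X_H = 1 if all 7 edges of H are present in G. Then P[X_H = 1] = p^{7} = (6/7)^{7} = 279936/823543.
By linearity of expectation: E[X] = Σ_H E[X_H] = 360 · p^{7} = 360 · 279936/823543 = 100776960/823543.
Numerically: E[X] ≈ 122.4.

E[X] = 360 · (6/7)^{7} = 100776960/823543 ≈ 122.4.


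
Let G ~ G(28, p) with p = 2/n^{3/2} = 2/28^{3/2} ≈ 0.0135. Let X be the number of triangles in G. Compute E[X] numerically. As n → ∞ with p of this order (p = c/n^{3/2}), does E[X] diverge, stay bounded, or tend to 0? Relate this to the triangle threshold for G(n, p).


Number of potential triangles: C(28, 3) = 3276.
Each occurs with probability p³ ≈ (0.0135)³ ≈ 2.45968e-06.
By linearity: E[X] = C(28, 3)·p³ ≈ 3276 · 2.45968e-06 ≈ 0.008.
Since α = 3/2 > 1, p = c/n^{3/2} = o(1/n) is below the triangle threshold p ~ 1/n. Asymptotically E[X] ~ (c³/6)·n^{3(1−α)} = (2³/6)·n^{-1.5} → 0, so by Markov's inequality G has no triangles w.h.p.

E[X] ≈ 0.008; in regime p = Θ(1/n^{3/2}) E[X] tends to 0 (below the triangle threshold p ~ 1/n).


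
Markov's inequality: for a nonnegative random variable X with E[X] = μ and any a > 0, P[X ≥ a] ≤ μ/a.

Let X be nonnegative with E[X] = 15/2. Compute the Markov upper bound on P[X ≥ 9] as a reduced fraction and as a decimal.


μ = E[X] = 15/2, a = 9.
Markov: P[X ≥ 9] ≤ μ/a = (15/2)/9 = 5/6.
Numerically: ≈ 0.833333.
(Since a = 9 > μ = 7.500000, the bound 5/6 is < 1 and informative.)

P[X ≥ 9] ≤ 5/6 ≈ 0.833333.


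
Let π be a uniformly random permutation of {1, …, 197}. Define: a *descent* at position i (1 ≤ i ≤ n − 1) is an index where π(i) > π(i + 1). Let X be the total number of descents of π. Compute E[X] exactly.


Write X = Σ X_I over i = 1, …, 196, with X_I the indicator of one descent.
There are 196 indicators.
For each fixed i, the pair (π(i), π(i+1)) is a uniformly random ordered pair of distinct values from {1, …, 197}; by symmetry P[π(i) > π(i+1)] = 1/2.
By linearity: E[X] = 196 · (1/2) = (197 − 1) · (1/2) = 98 ≈ 98.000.

E[X] = 98 = 98.000.


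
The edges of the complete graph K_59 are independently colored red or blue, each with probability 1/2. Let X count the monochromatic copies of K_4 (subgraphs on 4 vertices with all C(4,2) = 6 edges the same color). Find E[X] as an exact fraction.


Let X = Σ_S X_S over the C(59, 4) = 455126 subsets S of size 4, where X_S = 1 if the K_4 on S is monochromatic.
For a fixed S, the K_4 on S has C(4, 2) = 6 edges. P[all 6 edges red] = (1/2)^6, and likewise for blue, so P[monochromatic] = 2·(1/2)^6 = 2^{1 − 6} = 1/32.
By linearity: E[X] = C(59, 4) · 2^{1 − 6} = 455126 · 1/32 = 227563/16.
Numerically: E[X] ≈ 14222.68750.

E[X] = C(59,4)·2^(1−C(4,2)) = 227563/16 ≈ 14222.68750.


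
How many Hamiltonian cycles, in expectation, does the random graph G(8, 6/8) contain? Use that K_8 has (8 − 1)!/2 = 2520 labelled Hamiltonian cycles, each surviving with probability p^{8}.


K_8 has (8 − 1)!/2 = 2520 labelled Hamiltonian cycles.
For each such Hamiltonian cycle H, let X_H = 1 if all 8 edges of H are present in G. Then P[X_H = 1] = p^{8} = (3/4)^{8} = 6561/65536.
By linearity of expectation: E[X] = Σ_H E[X_H] = 2520 · p^{8} = 2520 · 6561/65536 = 2066715/8192.
Numerically: E[X] ≈ 252.28.

E[X] = 2520 · (3/4)^{8} = 2066715/8192 ≈ 252.28.


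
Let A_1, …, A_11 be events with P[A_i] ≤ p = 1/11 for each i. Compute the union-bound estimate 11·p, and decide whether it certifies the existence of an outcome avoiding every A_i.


Union bound: P[∪_{i=1}^{11} A_i] ≤ Σ_i P[A_i] ≤ 11·p = 11·(1/11) = 1.
Numerically: 1 ≈ 1.000000.
Is 1 < 1? NO.
Since the bound 1 is ≥ 1, the union bound is uninformative here; it does NOT by itself certify existence.

11·p = 1 ≈ 1.000000; existence NOT certified by the union bound.


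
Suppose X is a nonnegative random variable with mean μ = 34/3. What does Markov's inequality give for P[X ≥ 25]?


μ = E[X] = 34/3, a = 25.
Markov: P[X ≥ 25] ≤ μ/a = (34/3)/25 = 34/75.
Numerically: ≈ 0.45333.
(Since a = 25 > μ = 11.33333, the bound 34/75 is < 1 and informative.)

P[X ≥ 25] ≤ 34/75 ≈ 0.45333.


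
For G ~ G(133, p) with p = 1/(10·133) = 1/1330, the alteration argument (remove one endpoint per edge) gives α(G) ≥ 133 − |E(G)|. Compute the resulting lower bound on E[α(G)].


E[|E(G)|] = C(133, 2)·p = 8778 · (1/1330) = 33/5.
E[α(G)] ≥ n − E[|E(G)|] = 133 − 33/5 = 632/5.
Numerically: ≈ 126.400.
(This is only a lower bound; the true E[α(G)] may be larger.)

E[α(G)] ≥ 632/5 ≈ 126.400.


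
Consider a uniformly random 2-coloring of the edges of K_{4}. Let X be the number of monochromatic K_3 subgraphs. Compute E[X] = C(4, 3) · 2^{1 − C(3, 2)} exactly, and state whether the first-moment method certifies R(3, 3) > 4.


E[X] = C(4, 3) · 2^{1 − 3} = 4 · 2^{−2} = 4/4.
As a reduced fraction: E[X] = 1 ≈ 1.000000.
Is E[X] < 1? NO.
Since E[X] ≥ 1, the first-moment bound is inconclusive at n = 4; it does NOT by itself certify R(3, 3) > 4.

E[X] = 1 ≈ 1.000000; E[X] ≥ 1; first-moment method inconclusive here.


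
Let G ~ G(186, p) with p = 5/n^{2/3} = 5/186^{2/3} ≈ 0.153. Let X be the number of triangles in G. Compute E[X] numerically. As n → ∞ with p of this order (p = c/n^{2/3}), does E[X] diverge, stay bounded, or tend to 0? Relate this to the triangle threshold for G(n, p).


Number of potential triangles: C(186, 3) = 1055240.
Each occurs with probability p³ ≈ (0.153)³ ≈ 3.61313e-03.
By linearity: E[X] = C(186, 3)·p³ ≈ 1055240 · 3.61313e-03 ≈ 3812.724.
Since α = 2/3 < 1, p = c/n^{2/3} ≫ 1/n is above the triangle threshold p ~ 1/n. Asymptotically E[X] ~ (c³/6)·n^{3(1−α)} = (5³/6)·n^{1} → ∞; triangles are abundant w.h.p.

E[X] ≈ 3812.724; in regime p = Θ(1/n^{2/3}) E[X] diverges (above the triangle threshold p ~ 1/n).


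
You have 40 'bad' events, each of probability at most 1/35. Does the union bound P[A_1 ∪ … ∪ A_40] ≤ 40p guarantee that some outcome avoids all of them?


Union bound: P[∪_{i=1}^{40} A_i] ≤ Σ_i P[A_i] ≤ 40·p = 40·(1/35) = 8/7.
Numerically: 8/7 ≈ 1.143.
Is 8/7 < 1? NO.
Since the bound 8/7 is ≥ 1, the union bound is uninformative here; it does NOT by itself certify existence.

40·p = 8/7 ≈ 1.143; existence NOT certified by the union bound.


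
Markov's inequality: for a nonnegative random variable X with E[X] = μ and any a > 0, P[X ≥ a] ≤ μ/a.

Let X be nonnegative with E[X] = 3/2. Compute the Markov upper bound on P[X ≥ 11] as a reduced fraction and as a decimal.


μ = E[X] = 3/2, a = 11.
Markov: P[X ≥ 11] ≤ μ/a = (3/2)/11 = 3/22.
Numerically: ≈ 0.136364.
(Since a = 11 > μ = 1.500000, the bound 3/22 is < 1 and informative.)

P[X ≥ 11] ≤ 3/22 ≈ 0.136364.


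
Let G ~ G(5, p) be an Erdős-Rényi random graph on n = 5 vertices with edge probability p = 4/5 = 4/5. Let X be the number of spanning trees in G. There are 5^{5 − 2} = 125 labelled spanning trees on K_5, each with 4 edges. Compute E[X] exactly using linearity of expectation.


K_5 has 5^{5 − 2} = 125 labelled spanning trees.
For each such spanning tree H, let X_H = 1 if all 4 edges of H are present in G. Then P[X_H = 1] = p^{4} = (4/5)^{4} = 256/625.
Summing the indicators: E[X] = Σ_H E[X_H] = 125 · p^{4} = 125 · 256/625 = 256/5.
Numerically: E[X] ≈ 51.2.

E[X] = 125 · (4/5)^{4} = 256/5 ≈ 51.2.


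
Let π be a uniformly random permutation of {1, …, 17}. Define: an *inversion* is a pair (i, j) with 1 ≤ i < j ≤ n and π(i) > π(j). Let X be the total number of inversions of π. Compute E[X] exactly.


Write X = Σ X_I over the C(17, 2) = 136 pairs i < j, with X_I the indicator of one inversion.
There are 136 indicators.
For each fixed pair i < j, the values π(i) and π(j) are two distinct elements of {1, …, 17} in uniformly random order; by symmetry P[π(i) > π(j)] = 1/2.
By linearity: E[X] = 136 · (1/2) = C(17, 2) · (1/2) = 136/2 = 68 ≈ 68.000000.

E[X] = 68 = 68.000000.


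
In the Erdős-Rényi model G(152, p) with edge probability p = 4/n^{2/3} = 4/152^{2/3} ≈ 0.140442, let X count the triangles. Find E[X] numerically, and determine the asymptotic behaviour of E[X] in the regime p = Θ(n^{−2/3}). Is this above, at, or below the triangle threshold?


Number of potential triangles: C(152, 3) = 573800.
Each occurs with probability p³ ≈ (0.140442)³ ≈ 2.77008310e-03.
By linearity: E[X] = C(152, 3)·p³ ≈ 573800 · 2.77008310e-03 ≈ 1589.473684.
Since α = 2/3 < 1, p = c/n^{2/3} ≫ 1/n is above the triangle threshold p ~ 1/n. Asymptotically E[X] ~ (c³/6)·n^{3(1−α)} = (4³/6)·n^{1} → ∞; triangles are abundant w.h.p.

E[X] ≈ 1589.473684; in regime p = Θ(1/n^{2/3}) E[X] diverges (above the triangle threshold p ~ 1/n).


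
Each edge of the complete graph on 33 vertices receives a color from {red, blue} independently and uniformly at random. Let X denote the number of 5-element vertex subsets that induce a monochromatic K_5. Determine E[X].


Let X = Σ_S X_S over the C(33, 5) = 237336 subsets S of size 5, where X_S = 1 if the K_5 on S is monochromatic.
For a fixed S, the K_5 on S has C(5, 2) = 10 edges. P[all 10 edges red] = (1/2)^10, and likewise for blue, so P[monochromatic] = 2·(1/2)^10 = 2^{1 − 10} = 1/512.
By linearity of expectation: E[X] = C(33, 5) · 2^{1 − 10} = 237336 · 1/512 = 29667/64.
Numerically: E[X] ≈ 463.5469.

E[X] = C(33,5)·2^(1−C(5,2)) = 29667/64 ≈ 463.5469.


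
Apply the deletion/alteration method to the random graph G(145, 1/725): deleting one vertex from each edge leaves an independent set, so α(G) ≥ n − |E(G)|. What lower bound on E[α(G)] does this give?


E[|E(G)|] = C(145, 2)·p = 10440 · (1/725) = 72/5.
E[α(G)] ≥ n − E[|E(G)|] = 145 − 72/5 = 653/5.
Numerically: ≈ 130.600.
(This is only a lower bound; the true E[α(G)] may be larger.)

E[α(G)] ≥ 653/5 ≈ 130.600.
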